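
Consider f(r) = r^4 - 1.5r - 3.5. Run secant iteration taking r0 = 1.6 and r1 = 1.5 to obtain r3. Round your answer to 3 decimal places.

f(1.6) = 0.65360, f(1.5) = -0.68750
r2 = 1.50000 − (-0.68750)·(1.50000 − 1.60000) / (-0.68750 − 0.65360) = 1.50000 − (0.06875)/(-1.34110) = 1.55126
f(1.55126) = -0.03604
r3 = 1.55126 − (-0.03604)·(1.55126 − 1.50000) / (-0.03604 − (-0.68750)) = 1.55126 − (-0.00185)/(0.65146) = 1.55410

1.554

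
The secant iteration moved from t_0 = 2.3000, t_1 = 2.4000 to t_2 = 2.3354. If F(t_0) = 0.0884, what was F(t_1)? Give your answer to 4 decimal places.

The secant line through (2.3000, 0.0884) and (2.4000, F(t_1)) crosses zero at t_2 = 2.3354.
So (2.3000, 0.0884), (2.4000, F(t_1)), (2.3354, 0) are collinear:
F(t_1) = 0.0884 · (2.4000 − 2.3354) / (2.3000 − 2.3354) = 0.0884 · (0.064600)/(-0.035400) = -0.161318

-0.1613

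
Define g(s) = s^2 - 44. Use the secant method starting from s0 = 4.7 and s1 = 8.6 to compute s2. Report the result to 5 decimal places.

6.34737

g(4.7) = -21.9100000, g(8.6) = 29.9600000
s2 = 8.6000000 − 29.9600000·(8.6000000 − 4.7000000) / (29.9600000 − (-21.9100000)) = 8.6000000 − (116.8440000)/(51.8700000) = 6.3473684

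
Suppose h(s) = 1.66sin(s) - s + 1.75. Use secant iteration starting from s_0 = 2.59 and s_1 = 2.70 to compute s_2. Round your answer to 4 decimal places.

h(2.59) = 0.029914, h(2.70) = -0.240549
s_2 = 2.700000 − (-0.240549)·(2.700000 − 2.590000) / (-0.240549 − 0.029914) = 2.700000 − (-0.026460)/(-0.270463) = 2.602166

2.6022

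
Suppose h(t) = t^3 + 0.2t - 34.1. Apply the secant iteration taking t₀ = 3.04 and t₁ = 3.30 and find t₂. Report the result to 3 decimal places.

3.218

h(3.04) = -5.39754, h(3.30) = 2.49700
t₂ = 3.30000 − 2.49700·(3.30000 − 3.04000) / (2.49700 − (-5.39754)) = 3.30000 − (0.64922)/(7.89454) = 3.21776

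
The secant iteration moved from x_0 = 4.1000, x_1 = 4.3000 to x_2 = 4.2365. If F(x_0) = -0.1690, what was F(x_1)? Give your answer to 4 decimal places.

The secant line through (4.1000, -0.1690) and (4.3000, F(x_1)) crosses zero at x_2 = 4.2365.
So (4.1000, -0.1690), (4.3000, F(x_1)), (4.2365, 0) are collinear:
F(x_1) = -0.1690 · (4.3000 − 4.2365) / (4.1000 − 4.2365) = -0.1690 · (0.063500)/(-0.136500) = 0.078619

0.0786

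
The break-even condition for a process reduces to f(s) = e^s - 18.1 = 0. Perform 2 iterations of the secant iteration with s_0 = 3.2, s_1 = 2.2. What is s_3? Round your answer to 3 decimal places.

f(3.2) = 6.43253, f(2.2) = -9.07499
s_2 = 2.20000 − (-9.07499)·(2.20000 − 3.20000) / (-9.07499 − 6.43253) = 2.20000 − (9.07499)/(-15.50752) = 2.78520
f(2.78520) = -1.89695
s_3 = 2.78520 − (-1.89695)·(2.78520 − 2.20000) / (-1.89695 − (-9.07499)) = 2.78520 − (-1.11010)/(7.17803) = 2.93985

2.940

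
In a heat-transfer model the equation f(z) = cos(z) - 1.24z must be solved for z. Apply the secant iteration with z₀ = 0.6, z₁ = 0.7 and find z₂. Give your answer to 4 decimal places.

f(0.6) = 0.081336, f(0.7) = -0.103158
z₂ = 0.700000 − (-0.103158)·(0.700000 − 0.600000) / (-0.103158 − 0.081336) = 0.700000 − (-0.010316)/(-0.184493) = 0.644086

0.6441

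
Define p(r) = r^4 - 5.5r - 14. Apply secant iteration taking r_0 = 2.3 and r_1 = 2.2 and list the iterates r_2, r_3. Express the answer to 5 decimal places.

2.26672, 2.26845

p(2.3) = 1.3341000, p(2.2) = -2.6744000
r_2 = 2.2000000 − (-2.6744000)·(2.2000000 − 2.3000000) / (-2.6744000 − 1.3341000) = 2.2000000 − (0.2674400)/(-4.0085000) = 2.2667182
p(2.2667182) = -0.0677880
r_3 = 2.2667182 − (-0.0677880)·(2.2667182 − 2.2000000) / (-0.0677880 − (-2.6744000)) = 2.2667182 − (-0.0045227)/(2.6066120) = 2.2684533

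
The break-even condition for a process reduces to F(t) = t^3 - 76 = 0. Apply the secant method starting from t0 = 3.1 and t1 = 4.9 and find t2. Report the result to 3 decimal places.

F(3.1) = -46.20900, F(4.9) = 41.64900
t2 = 4.90000 − 41.64900·(4.90000 − 3.10000) / (41.64900 − (-46.20900)) = 4.90000 − (74.96820)/(87.85800) = 4.04671

4.047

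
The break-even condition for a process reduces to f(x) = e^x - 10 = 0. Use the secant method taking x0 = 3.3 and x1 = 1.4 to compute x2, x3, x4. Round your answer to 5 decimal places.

1.88987, 2.53610, 2.25336

f(3.3) = 17.1126389, f(1.4) = -5.9448000
x2 = 1.4000000 − (-5.9448000)·(1.4000000 − 3.3000000) / (-5.9448000 − 17.1126389) = 1.4000000 − (11.2951201)/(-23.0574390) = 1.8898688
f(1.8898688) = -3.3814997
x3 = 1.8898688 − (-3.3814997)·(1.8898688 − 1.4000000) / (-3.3814997 − (-5.9448000)) = 1.8898688 − (-1.6564912)/(2.5633003) = 2.5361026
f(2.5361026) = 2.6303489
x4 = 2.5361026 − 2.6303489·(2.5361026 − 1.8898688) / (2.6303489 − (-3.3814997)) = 2.5361026 − (1.6998203)/(6.0118486) = 2.2533575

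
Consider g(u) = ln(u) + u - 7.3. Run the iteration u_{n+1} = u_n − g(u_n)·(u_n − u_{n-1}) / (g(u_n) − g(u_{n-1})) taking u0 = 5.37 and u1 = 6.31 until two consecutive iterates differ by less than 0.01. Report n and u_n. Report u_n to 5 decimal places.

g(5.37) = -0.2491721, g(6.31) = 0.8521357
u2 = 6.3100000 − 0.8521357·(0.9400000)/(1.1013078) = 5.5826760;  |Δ| = 0.7273240
g(5.5826760) = 0.0023443
u3 = 5.5826760 − 0.0023443·(-0.7273240)/(-0.8497914) = 5.5806696;  |Δ| = 0.0020064
|u3 − u2| = 0.0020064 < 0.01

n = 3, u_n = 5.58067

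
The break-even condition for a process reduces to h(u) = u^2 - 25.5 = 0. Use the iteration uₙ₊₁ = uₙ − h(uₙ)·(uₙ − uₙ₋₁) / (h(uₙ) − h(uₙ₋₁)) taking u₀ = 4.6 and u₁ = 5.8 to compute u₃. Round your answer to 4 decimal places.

5.0475

h(4.6) = -4.340000, h(5.8) = 8.140000
u₂ = 5.800000 − 8.140000·(5.800000 − 4.600000) / (8.140000 − (-4.340000)) = 5.800000 − (9.768000)/(12.480000) = 5.017308
h(5.017308) = -0.326624
u₃ = 5.017308 − (-0.326624)·(5.017308 − 5.800000) / (-0.326624 − 8.140000) = 5.017308 − (0.255646)/(-8.466624) = 5.047502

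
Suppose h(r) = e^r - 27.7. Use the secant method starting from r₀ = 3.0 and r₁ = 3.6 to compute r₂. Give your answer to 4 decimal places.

3.2767

h(3.0) = -7.614463, h(3.6) = 8.898234
r₂ = 3.600000 − 8.898234·(3.600000 − 3.000000) / (8.898234 − (-7.614463)) = 3.600000 − (5.338941)/(16.512698) = 3.276677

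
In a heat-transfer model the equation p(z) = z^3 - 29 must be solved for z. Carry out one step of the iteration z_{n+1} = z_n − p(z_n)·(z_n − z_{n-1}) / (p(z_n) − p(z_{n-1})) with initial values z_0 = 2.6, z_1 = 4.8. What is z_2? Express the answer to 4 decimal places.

2.8702

p(2.6) = -11.424000, p(4.8) = 81.592000
z_2 = 4.800000 − 81.592000·(4.800000 − 2.600000) / (81.592000 − (-11.424000)) = 4.800000 − (179.502400)/(93.016000) = 2.870199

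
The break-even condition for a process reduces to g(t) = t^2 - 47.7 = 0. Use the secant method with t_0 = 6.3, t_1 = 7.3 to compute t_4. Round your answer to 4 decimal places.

6.9065

g(6.3) = -8.010000, g(7.3) = 5.590000
t_2 = 7.300000 − 5.590000·(7.300000 − 6.300000) / (5.590000 − (-8.010000)) = 7.300000 − (5.590000)/(13.600000) = 6.888971
g(6.888971) = -0.242084
t_3 = 6.888971 − (-0.242084)·(6.888971 − 7.300000) / (-0.242084 − 5.590000) = 6.888971 − (0.099504)/(-5.832084) = 6.906032
g(6.906032) = -0.006722
t_4 = 6.906032 − (-0.006722)·(6.906032 − 6.888971) / (-0.006722 − (-0.242084)) = 6.906032 − (-0.000115)/(0.235363) = 6.906519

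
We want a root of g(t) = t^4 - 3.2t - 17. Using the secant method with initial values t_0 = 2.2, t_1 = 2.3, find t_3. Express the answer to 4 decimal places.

g(2.2) = -0.614400, g(2.3) = 3.624100
t_2 = 2.300000 − 3.624100·(2.300000 − 2.200000) / (3.624100 − (-0.614400)) = 2.300000 − (0.362410)/(4.238500) = 2.214496
g(2.214496) = -0.037257
t_3 = 2.214496 − (-0.037257)·(2.214496 − 2.300000) / (-0.037257 − 3.624100) = 2.214496 − (0.003186)/(-3.661357) = 2.215366

2.2154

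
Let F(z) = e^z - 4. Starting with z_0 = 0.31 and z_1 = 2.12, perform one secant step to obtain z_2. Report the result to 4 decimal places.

0.9949

F(0.31) = -2.636575, F(2.12) = 4.331137
z_2 = 2.120000 − 4.331137·(2.120000 − 0.310000) / (4.331137 − (-2.636575)) = 2.120000 − (7.839359)/(6.967712) = 0.994902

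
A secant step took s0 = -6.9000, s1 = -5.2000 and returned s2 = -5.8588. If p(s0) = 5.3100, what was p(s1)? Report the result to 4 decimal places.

The secant line through (-6.9000, 5.3100) and (-5.2000, p(s1)) crosses zero at s2 = -5.8588.
So (-6.9000, 5.3100), (-5.2000, p(s1)), (-5.8588, 0) are collinear:
p(s1) = 5.3100 · (-5.2000 − (-5.8588)) / (-6.9000 − (-5.8588)) = 5.3100 · (0.658800)/(-1.041200) = -3.359804

-3.3598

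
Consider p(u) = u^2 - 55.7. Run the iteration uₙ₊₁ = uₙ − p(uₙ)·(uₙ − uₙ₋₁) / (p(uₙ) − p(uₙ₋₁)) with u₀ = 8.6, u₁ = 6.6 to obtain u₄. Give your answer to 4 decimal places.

p(8.6) = 18.260000, p(6.6) = -12.140000
u₂ = 6.600000 − (-12.140000)·(6.600000 − 8.600000) / (-12.140000 − 18.260000) = 6.600000 − (24.280000)/(-30.400000) = 7.398684
p(7.398684) = -0.959472
u₃ = 7.398684 − (-0.959472)·(7.398684 − 6.600000) / (-0.959472 − (-12.140000)) = 7.398684 − (-0.766315)/(11.180528) = 7.467224
p(7.467224) = 0.059440
u₄ = 7.467224 − 0.059440·(7.467224 − 7.398684) / (0.059440 − (-0.959472)) = 7.467224 − (0.004074)/(1.018912) = 7.463226

7.4632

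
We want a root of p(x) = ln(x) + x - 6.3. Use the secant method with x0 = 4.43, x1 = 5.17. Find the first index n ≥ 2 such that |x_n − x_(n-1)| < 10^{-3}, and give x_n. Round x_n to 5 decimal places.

n = 4, x_n = 4.74327

p(4.43) = -0.3816004, p(5.17) = 0.5128727
x2 = 5.1700000 − 0.5128727·(0.7400000)/(0.8944731) = 4.7456990;  |Δ| = 0.4243010
p(4.7456990) = 0.0029378
x3 = 4.7456990 − 0.0029378·(-0.4243010)/(-0.5099349) = 4.7432546;  |Δ| = 0.0024444
p(4.7432546) = -0.0000219
x4 = 4.7432546 − (-0.0000219)·(-0.0024444)/(-0.0029597) = 4.7432727;  |Δ| = 0.0000181
|x4 − x3| = 0.0000181 < 10^{-3}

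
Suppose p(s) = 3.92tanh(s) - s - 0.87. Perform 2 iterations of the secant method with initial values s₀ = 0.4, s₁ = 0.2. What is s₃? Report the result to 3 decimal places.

p(0.4) = 0.21940, p(0.2) = -0.29629
s₂ = 0.20000 − (-0.29629)·(0.20000 − 0.40000) / (-0.29629 − 0.21940) = 0.20000 − (0.05926)/(-0.51569) = 0.31491
p(0.31491) = 0.01029
s₃ = 0.31491 − 0.01029·(0.31491 − 0.20000) / (0.01029 − (-0.29629)) = 0.31491 − (0.00118)/(0.30658) = 0.31105

0.311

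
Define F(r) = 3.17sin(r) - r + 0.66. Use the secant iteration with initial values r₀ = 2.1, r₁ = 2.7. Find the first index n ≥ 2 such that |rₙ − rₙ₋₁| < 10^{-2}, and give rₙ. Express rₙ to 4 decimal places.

F(2.1) = 1.296374, F(2.7) = -0.685206
r₂ = 2.700000 − (-0.685206)·(0.600000)/(-1.981579) = 2.492527;  |Δ| = 0.207473
F(2.492527) = 0.083554
r₃ = 2.492527 − 0.083554·(-0.207473)/(0.768760) = 2.515077;  |Δ| = 0.022549
F(2.515077) = 0.003576
r₄ = 2.515077 − 0.003576·(0.022549)/(-0.079978) = 2.516085;  |Δ| = 0.001008
|r₄ − r₃| = 0.001008 < 10^{-2}

n = 4, rₙ = 2.5161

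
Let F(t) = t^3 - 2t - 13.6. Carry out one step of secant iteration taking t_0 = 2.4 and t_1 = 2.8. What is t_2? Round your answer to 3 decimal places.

2.650

F(2.4) = -4.57600, F(2.8) = 2.75200
t_2 = 2.80000 − 2.75200·(2.80000 − 2.40000) / (2.75200 − (-4.57600)) = 2.80000 − (1.10080)/(7.32800) = 2.64978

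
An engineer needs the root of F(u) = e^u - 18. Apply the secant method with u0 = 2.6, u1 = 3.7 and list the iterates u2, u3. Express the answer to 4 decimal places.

F(2.6) = -4.536262, F(3.7) = 22.447304
u2 = 3.700000 − 22.447304·(3.700000 − 2.600000) / (22.447304 − (-4.536262)) = 3.700000 − (24.692035)/(26.983566) = 2.784923
F(2.784923) = -1.801426
u3 = 2.784923 − (-1.801426)·(2.784923 − 3.700000) / (-1.801426 − 22.447304) = 2.784923 − (1.648443)/(-24.248730) = 2.852904

2.7849, 2.8529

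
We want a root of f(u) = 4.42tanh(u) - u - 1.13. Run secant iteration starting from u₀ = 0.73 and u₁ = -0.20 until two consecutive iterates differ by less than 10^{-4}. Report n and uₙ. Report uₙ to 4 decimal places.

n = 6, uₙ = 0.3477

f(0.73) = 0.893949, f(-0.20) = -1.802399
u₂ = -0.200000 − (-1.802399)·(-0.930000)/(-2.696348) = 0.421667;  |Δ| = 0.621667
f(0.421667) = 0.208969
u₃ = 0.421667 − 0.208969·(0.621667)/(2.011368) = 0.357080;  |Δ| = 0.064588
f(0.357080) = 0.027385
u₄ = 0.357080 − 0.027385·(-0.064588)/(-0.181584) = 0.347339;  |Δ| = 0.009741
f(0.347339) = -0.000999
u₅ = 0.347339 − (-0.000999)·(-0.009741)/(-0.028385) = 0.347682;  |Δ| = 0.000343
f(0.347682) = 0.000004
u₆ = 0.347682 − 0.000004·(0.000343)/(0.001004) = 0.347680;  |Δ| = 0.000001
|u₆ − u₅| = 0.000001 < 10^{-4}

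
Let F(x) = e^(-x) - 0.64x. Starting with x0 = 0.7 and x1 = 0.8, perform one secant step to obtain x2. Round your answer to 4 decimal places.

F(0.7) = 0.048585, F(0.8) = -0.062671
x2 = 0.800000 − (-0.062671)·(0.800000 − 0.700000) / (-0.062671 − 0.048585) = 0.800000 − (-0.006267)/(-0.111256) = 0.743670

0.7437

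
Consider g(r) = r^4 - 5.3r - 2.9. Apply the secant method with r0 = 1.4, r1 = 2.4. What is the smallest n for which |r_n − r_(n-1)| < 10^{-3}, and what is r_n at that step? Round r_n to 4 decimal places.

n = 7, r_n = 1.8972

g(1.4) = -6.478400, g(2.4) = 17.557600
r2 = 2.400000 − 17.557600·(1.000000)/(24.036000) = 1.669529;  |Δ| = 0.730471
g(1.669529) = -3.979311
r3 = 1.669529 − (-3.979311)·(-0.730471)/(-21.536911) = 1.804496;  |Δ| = 0.134967
g(1.804496) = -1.860953
r4 = 1.804496 − (-1.860953)·(0.134967)/(2.118358) = 1.923063;  |Δ| = 0.118567
g(1.923063) = 0.584234
r5 = 1.923063 − 0.584234·(0.118567)/(2.445187) = 1.894733;  |Δ| = 0.028329
g(1.894733) = -0.053881
r6 = 1.894733 − (-0.053881)·(-0.028329)/(-0.638115) = 1.897126;  |Δ| = 0.002392
g(1.897126) = -0.001351
r7 = 1.897126 − (-0.001351)·(0.002392)/(0.052531) = 1.897187;  |Δ| = 0.000062
|r7 − r6| = 0.000062 < 10^{-3}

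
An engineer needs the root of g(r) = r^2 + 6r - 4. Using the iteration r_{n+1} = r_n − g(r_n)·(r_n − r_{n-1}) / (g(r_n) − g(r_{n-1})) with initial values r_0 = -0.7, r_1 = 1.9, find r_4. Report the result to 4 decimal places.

g(-0.7) = -7.710000, g(1.9) = 11.010000
r_2 = 1.900000 − 11.010000·(1.900000 − (-0.700000)) / (11.010000 − (-7.710000)) = 1.900000 − (28.626000)/(18.720000) = 0.370833
g(0.370833) = -1.637483
r_3 = 0.370833 − (-1.637483)·(0.370833 − 1.900000) / (-1.637483 − 11.010000) = 0.370833 − (2.503984)/(-12.647483) = 0.568816
g(0.568816) = -0.263551
r_4 = 0.568816 − (-0.263551)·(0.568816 − 0.370833) / (-0.263551 − (-1.637483)) = 0.568816 − (-0.052179)/(1.373931) = 0.606794

0.6068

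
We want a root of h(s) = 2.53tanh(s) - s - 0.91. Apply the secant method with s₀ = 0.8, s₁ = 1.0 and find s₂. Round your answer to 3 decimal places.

0.928

h(0.8) = -0.02999, h(1.0) = 0.01683
s₂ = 1.00000 − 0.01683·(1.00000 − 0.80000) / (0.01683 − (-0.02999)) = 1.00000 − (0.00337)/(0.04682) = 0.92809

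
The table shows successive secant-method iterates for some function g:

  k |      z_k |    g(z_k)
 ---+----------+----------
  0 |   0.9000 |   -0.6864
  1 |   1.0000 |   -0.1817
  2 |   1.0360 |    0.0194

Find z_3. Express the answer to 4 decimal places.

1.0325

z_3 = 1.0360 − 0.0194·(1.0360 − 1.0000) / (0.0194 − (-0.1817))
   = 1.0360 − (0.000698)/(0.201100) = 1.032527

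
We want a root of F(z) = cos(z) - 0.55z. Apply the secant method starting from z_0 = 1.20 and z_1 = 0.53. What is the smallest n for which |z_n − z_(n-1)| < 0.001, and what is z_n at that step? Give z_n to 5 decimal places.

F(1.20) = -0.2976422, F(0.53) = 0.5713071
z_2 = 0.5300000 − 0.5713071·(-0.6700000)/(0.8689493) = 0.9705041;  |Δ| = 0.4405041
F(0.9705041) = 0.0311064
z_3 = 0.9705041 − 0.0311064·(0.4405041)/(-0.5402007) = 0.9958696;  |Δ| = 0.0253655
F(0.9958696) = -0.0039551
z_4 = 0.9958696 − (-0.0039551)·(0.0253655)/(-0.0350614) = 0.9930083;  |Δ| = 0.0028613
F(0.9930083) = 0.0000178
z_5 = 0.9930083 − 0.0000178·(-0.0028613)/(0.0039728) = 0.9930211;  |Δ| = 0.0000128
|z_5 − z_4| = 0.0000128 < 0.001

n = 5, z_n = 0.99302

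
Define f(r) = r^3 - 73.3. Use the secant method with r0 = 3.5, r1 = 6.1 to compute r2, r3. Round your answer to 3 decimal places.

f(3.5) = -30.42500, f(6.1) = 153.68100
r2 = 6.10000 − 153.68100·(6.10000 − 3.50000) / (153.68100 − (-30.42500)) = 6.10000 − (399.57060)/(184.10600) = 3.92967
f(3.92967) = -12.61679
r3 = 3.92967 − (-12.61679)·(3.92967 − 6.10000) / (-12.61679 − 153.68100) = 3.92967 − (27.38258)/(-166.29779) = 4.09433

3.930, 4.094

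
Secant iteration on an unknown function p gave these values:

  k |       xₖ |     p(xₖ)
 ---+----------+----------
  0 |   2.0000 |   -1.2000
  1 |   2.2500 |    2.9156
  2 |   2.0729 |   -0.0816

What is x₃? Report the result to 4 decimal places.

x₃ = 2.0729 − (-0.0816)·(2.0729 − 2.2500) / (-0.0816 − 2.9156)
   = 2.0729 − (0.014451)/(-2.997200) = 2.077722

2.0777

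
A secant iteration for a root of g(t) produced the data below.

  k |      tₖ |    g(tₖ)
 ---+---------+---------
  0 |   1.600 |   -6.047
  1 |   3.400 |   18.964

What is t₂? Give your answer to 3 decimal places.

2.035

t₂ = 3.400 − 18.964·(3.400 − 1.600) / (18.964 − (-6.047))
   = 3.400 − (34.13520)/(25.01100) = 2.03519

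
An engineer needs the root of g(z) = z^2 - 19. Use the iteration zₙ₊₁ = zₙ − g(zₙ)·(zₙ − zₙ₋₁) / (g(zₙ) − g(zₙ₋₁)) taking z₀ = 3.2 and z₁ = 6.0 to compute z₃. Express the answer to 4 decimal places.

g(3.2) = -8.760000, g(6.0) = 17.000000
z₂ = 6.000000 − 17.000000·(6.000000 − 3.200000) / (17.000000 − (-8.760000)) = 6.000000 − (47.600000)/(25.760000) = 4.152174
g(4.152174) = -1.759452
z₃ = 4.152174 − (-1.759452)·(4.152174 − 6.000000) / (-1.759452 − 17.000000) = 4.152174 − (3.251161)/(-18.759452) = 4.325482

4.3255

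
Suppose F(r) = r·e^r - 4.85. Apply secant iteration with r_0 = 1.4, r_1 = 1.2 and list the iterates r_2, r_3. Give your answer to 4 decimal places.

F(1.4) = 0.827280, F(1.2) = -0.865860
r_2 = 1.200000 − (-0.865860)·(1.200000 − 1.400000) / (-0.865860 − 0.827280) = 1.200000 − (0.173172)/(-1.693140) = 1.302279
F(1.302279) = -0.060653
r_3 = 1.302279 − (-0.060653)·(1.302279 − 1.200000) / (-0.060653 − (-0.865860)) = 1.302279 − (-0.006203)/(0.805207) = 1.309983

1.3023, 1.3100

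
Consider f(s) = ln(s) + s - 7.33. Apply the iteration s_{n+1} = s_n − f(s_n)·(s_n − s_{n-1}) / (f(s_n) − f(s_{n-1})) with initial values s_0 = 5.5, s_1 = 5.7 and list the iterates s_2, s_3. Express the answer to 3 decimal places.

f(5.5) = -0.12525, f(5.7) = 0.11047
s_2 = 5.70000 − 0.11047·(5.70000 − 5.50000) / (0.11047 − (-0.12525)) = 5.70000 − (0.02209)/(0.23572) = 5.60627
f(5.60627) = 0.00016
s_3 = 5.60627 − 0.00016·(5.60627 − 5.70000) / (0.00016 − 0.11047) = 5.60627 − (-0.00001)/(-0.11031) = 5.60614

5.606, 5.606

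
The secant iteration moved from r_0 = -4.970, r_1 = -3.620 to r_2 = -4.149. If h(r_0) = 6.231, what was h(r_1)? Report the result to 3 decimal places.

The secant line through (-4.970, 6.231) and (-3.620, h(r_1)) crosses zero at r_2 = -4.149.
So (-4.970, 6.231), (-3.620, h(r_1)), (-4.149, 0) are collinear:
h(r_1) = 6.231 · (-3.620 − (-4.149)) / (-4.970 − (-4.149)) = 6.231 · (0.52900)/(-0.82100) = -4.01486

-4.015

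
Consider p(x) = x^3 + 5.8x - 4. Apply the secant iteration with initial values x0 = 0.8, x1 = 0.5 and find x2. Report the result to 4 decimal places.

0.6375

p(0.8) = 1.152000, p(0.5) = -0.975000
x2 = 0.500000 − (-0.975000)·(0.500000 − 0.800000) / (-0.975000 − 1.152000) = 0.500000 − (0.292500)/(-2.127000) = 0.637518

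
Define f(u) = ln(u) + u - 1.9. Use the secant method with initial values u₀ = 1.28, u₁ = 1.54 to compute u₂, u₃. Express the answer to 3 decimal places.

f(1.28) = -0.37314, f(1.54) = 0.07178
u₂ = 1.54000 − 0.07178·(1.54000 − 1.28000) / (0.07178 − (-0.37314)) = 1.54000 − (0.01866)/(0.44492) = 1.49805
f(1.49805) = 0.00222
u₃ = 1.49805 − 0.00222·(1.49805 − 1.54000) / (0.00222 − 0.07178) = 1.49805 − (-0.00009)/(-0.06956) = 1.49671

1.498, 1.497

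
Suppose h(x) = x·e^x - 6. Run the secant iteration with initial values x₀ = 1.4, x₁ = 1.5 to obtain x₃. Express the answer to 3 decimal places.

h(1.4) = -0.32272, h(1.5) = 0.72253
x₂ = 1.50000 − 0.72253·(1.50000 − 1.40000) / (0.72253 − (-0.32272)) = 1.50000 − (0.07225)/(1.04525) = 1.43087
h(1.43087) = -0.01557
x₃ = 1.43087 − (-0.01557)·(1.43087 − 1.50000) / (-0.01557 − 0.72253) = 1.43087 − (0.00108)/(-0.73811) = 1.43233

1.432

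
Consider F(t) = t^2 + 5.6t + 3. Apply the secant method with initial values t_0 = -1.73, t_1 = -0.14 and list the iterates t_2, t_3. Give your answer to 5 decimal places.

F(-1.73) = -3.6951000, F(-0.14) = 2.2356000
t_2 = -0.1400000 − 2.2356000·(-0.1400000 − (-1.7300000)) / (2.2356000 − (-3.6951000)) = -0.1400000 − (3.5546040)/(5.9307000) = -0.7393566
F(-0.7393566) = -0.5937486
t_3 = -0.7393566 − (-0.5937486)·(-0.7393566 − (-0.1400000)) / (-0.5937486 − 2.2356000) = -0.7393566 − (0.3558672)/(-2.8293486) = -0.6135795

-0.73936, -0.61358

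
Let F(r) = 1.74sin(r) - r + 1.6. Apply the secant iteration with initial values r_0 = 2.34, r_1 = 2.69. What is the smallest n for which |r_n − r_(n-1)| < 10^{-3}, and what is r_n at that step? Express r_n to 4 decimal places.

F(2.34) = 0.510129, F(2.69) = -0.330666
r_2 = 2.690000 − (-0.330666)·(0.350000)/(-0.840794) = 2.552353;  |Δ| = 0.137647
F(2.552353) = 0.014616
r_3 = 2.552353 − 0.014616·(-0.137647)/(0.345282) = 2.558180;  |Δ| = 0.005827
F(2.558180) = 0.000344
r_4 = 2.558180 − 0.000344·(0.005827)/(-0.014272) = 2.558320;  |Δ| = 0.000141
|r_4 − r_3| = 0.000141 < 10^{-3}

n = 4, r_n = 2.5583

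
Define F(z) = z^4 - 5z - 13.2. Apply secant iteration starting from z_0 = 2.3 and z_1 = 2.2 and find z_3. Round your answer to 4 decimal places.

2.2203

F(2.3) = 3.284100, F(2.2) = -0.774400
z_2 = 2.200000 − (-0.774400)·(2.200000 − 2.300000) / (-0.774400 − 3.284100) = 2.200000 − (0.077440)/(-4.058500) = 2.219081
F(2.219081) = -0.046475
z_3 = 2.219081 − (-0.046475)·(2.219081 − 2.200000) / (-0.046475 − (-0.774400)) = 2.219081 − (-0.000887)/(0.727925) = 2.220299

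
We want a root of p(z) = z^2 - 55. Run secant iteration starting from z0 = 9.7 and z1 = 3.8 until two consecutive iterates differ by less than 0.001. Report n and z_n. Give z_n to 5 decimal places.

n = 6, z_n = 7.41620

p(9.7) = 39.0900000, p(3.8) = -40.5600000
z2 = 3.8000000 − (-40.5600000)·(-5.9000000)/(-79.6500000) = 6.8044444;  |Δ| = 3.0044444
p(6.8044444) = -8.6995358
z3 = 6.8044444 − (-8.6995358)·(3.0044444)/(31.8604642) = 7.6248114;  |Δ| = 0.8203670
p(7.6248114) = 3.1377489
z4 = 7.6248114 − 3.1377489·(0.8203670)/(11.8372847) = 7.4073540;  |Δ| = 0.2174574
p(7.4073540) = -0.1311072
z5 = 7.4073540 − (-0.1311072)·(-0.2174574)/(-3.2688560) = 7.4160757;  |Δ| = 0.0087218
p(7.4160757) = -0.0018205
z6 = 7.4160757 − (-0.0018205)·(0.0087218)/(0.1292866) = 7.4161986;  |Δ| = 0.0001228
|z6 − z5| = 0.0001228 < 0.001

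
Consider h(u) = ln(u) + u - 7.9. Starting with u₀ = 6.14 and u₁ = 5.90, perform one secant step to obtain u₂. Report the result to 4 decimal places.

h(6.14) = 0.054825, h(5.90) = -0.225048
u₂ = 5.900000 − (-0.225048)·(5.900000 − 6.140000) / (-0.225048 − 0.054825) = 5.900000 − (0.054011)/(-0.279872) = 6.092986

6.0930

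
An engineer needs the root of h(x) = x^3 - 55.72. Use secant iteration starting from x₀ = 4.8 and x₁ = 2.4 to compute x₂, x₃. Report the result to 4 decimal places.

3.4391, 4.0213

h(4.8) = 54.872000, h(2.4) = -41.896000
x₂ = 2.400000 − (-41.896000)·(2.400000 − 4.800000) / (-41.896000 − 54.872000) = 2.400000 − (100.550400)/(-96.768000) = 3.439087
h(3.439087) = -15.044809
x₃ = 3.439087 − (-15.044809)·(3.439087 − 2.400000) / (-15.044809 − (-41.896000)) = 3.439087 − (-15.632870)/(26.851191) = 4.021291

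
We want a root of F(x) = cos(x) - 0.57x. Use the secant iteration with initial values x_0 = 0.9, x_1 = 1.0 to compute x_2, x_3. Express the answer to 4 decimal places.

F(0.9) = 0.108610, F(1.0) = -0.029698
x_2 = 1.000000 − (-0.029698)·(1.000000 − 0.900000) / (-0.029698 − 0.108610) = 1.000000 − (-0.002970)/(-0.138308) = 0.978528
F(0.978528) = 0.000484
x_3 = 0.978528 − 0.000484·(0.978528 − 1.000000) / (0.000484 − (-0.029698)) = 0.978528 − (-0.000010)/(0.030181) = 0.978872

0.9785, 0.9789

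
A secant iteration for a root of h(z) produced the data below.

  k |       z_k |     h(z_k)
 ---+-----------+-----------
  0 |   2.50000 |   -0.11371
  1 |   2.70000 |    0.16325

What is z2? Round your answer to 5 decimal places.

2.58211

z2 = 2.70000 − 0.16325·(2.70000 − 2.50000) / (0.16325 − (-0.11371))
   = 2.70000 − (0.0326500)/(0.2769600) = 2.5821129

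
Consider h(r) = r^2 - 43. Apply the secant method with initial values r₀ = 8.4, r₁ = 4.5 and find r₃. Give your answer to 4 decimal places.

h(8.4) = 27.560000, h(4.5) = -22.750000
r₂ = 4.500000 − (-22.750000)·(4.500000 − 8.400000) / (-22.750000 − 27.560000) = 4.500000 − (88.725000)/(-50.310000) = 6.263566
h(6.263566) = -3.767742
r₃ = 6.263566 − (-3.767742)·(6.263566 − 4.500000) / (-3.767742 − (-22.750000)) = 6.263566 − (-6.644662)/(18.982258) = 6.613612

6.6136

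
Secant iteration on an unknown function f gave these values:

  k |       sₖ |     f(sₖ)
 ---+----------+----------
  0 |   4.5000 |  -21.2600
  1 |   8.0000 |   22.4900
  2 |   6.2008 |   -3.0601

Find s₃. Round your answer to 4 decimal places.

6.4163

s₃ = 6.2008 − (-3.0601)·(6.2008 − 8.0000) / (-3.0601 − 22.4900)
   = 6.2008 − (5.505732)/(-25.550100) = 6.416288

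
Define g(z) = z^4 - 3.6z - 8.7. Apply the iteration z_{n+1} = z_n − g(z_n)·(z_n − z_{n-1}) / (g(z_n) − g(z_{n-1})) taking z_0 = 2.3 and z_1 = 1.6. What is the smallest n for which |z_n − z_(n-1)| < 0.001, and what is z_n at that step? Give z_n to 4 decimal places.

n = 6, z_n = 1.9965

g(2.3) = 11.004100, g(1.6) = -7.906400
z_2 = 1.600000 − (-7.906400)·(-0.700000)/(-18.910500) = 1.892667;  |Δ| = 0.292667
g(1.892667) = -2.681527
z_3 = 1.892667 − (-2.681527)·(0.292667)/(5.224873) = 2.042871;  |Δ| = 0.150204
g(2.042871) = 1.362268
z_4 = 2.042871 − 1.362268·(0.150204)/(4.043794) = 1.992270;  |Δ| = 0.050600
g(1.992270) = -0.118095
z_5 = 1.992270 − (-0.118095)·(-0.050600)/(-1.480363) = 1.996307;  |Δ| = 0.004037
g(1.996307) = -0.004559
z_6 = 1.996307 − (-0.004559)·(0.004037)/(0.113537) = 1.996469;  |Δ| = 0.000162
|z_6 − z_5| = 0.000162 < 0.001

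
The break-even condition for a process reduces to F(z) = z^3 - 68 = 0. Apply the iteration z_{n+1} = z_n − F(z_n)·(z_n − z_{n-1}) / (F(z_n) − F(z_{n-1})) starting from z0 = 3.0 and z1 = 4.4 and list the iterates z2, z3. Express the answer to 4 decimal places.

F(3.0) = -41.000000, F(4.4) = 17.184000
z2 = 4.400000 − 17.184000·(4.400000 − 3.000000) / (17.184000 − (-41.000000)) = 4.400000 − (24.057600)/(58.184000) = 3.986526
F(3.986526) = -4.644599
z3 = 3.986526 − (-4.644599)·(3.986526 − 4.400000) / (-4.644599 − 17.184000) = 3.986526 − (1.920423)/(-21.828599) = 4.074503

3.9865, 4.0745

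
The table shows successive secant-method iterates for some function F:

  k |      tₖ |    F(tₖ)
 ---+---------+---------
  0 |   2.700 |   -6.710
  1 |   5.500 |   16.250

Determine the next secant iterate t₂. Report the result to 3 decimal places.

3.518

t₂ = 5.500 − 16.250·(5.500 − 2.700) / (16.250 − (-6.710))
   = 5.500 − (45.50000)/(22.96000) = 3.51829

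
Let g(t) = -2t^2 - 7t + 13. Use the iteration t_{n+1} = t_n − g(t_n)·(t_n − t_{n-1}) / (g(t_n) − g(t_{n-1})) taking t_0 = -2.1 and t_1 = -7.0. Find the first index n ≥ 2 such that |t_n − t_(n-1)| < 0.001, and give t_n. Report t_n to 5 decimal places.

n = 7, t_n = -4.84233

g(-2.1) = 18.8800000, g(-7.0) = -36.0000000
t_2 = -7.0000000 − (-36.0000000)·(-4.9000000)/(-54.8800000) = -3.7857143;  |Δ| = 3.2142857
g(-3.7857143) = 10.8367347
t_3 = -3.7857143 − 10.8367347·(3.2142857)/(46.8367347) = -4.5294118;  |Δ| = 0.7436975
g(-4.5294118) = 3.6747405
t_4 = -4.5294118 − 3.6747405·(-0.7436975)/(-7.1619942) = -4.9109948;  |Δ| = 0.3815830
g(-4.9109948) = -0.8587758
t_5 = -4.9109948 − (-0.8587758)·(-0.3815830)/(-4.5335163) = -4.8387122;  |Δ| = 0.0722826
g(-4.8387122) = 0.0447141
t_6 = -4.8387122 − 0.0447141·(0.0722826)/(0.9034899) = -4.8422895;  |Δ| = 0.0035773
g(-4.8422895) = 0.0004916
t_7 = -4.8422895 − 0.0004916·(-0.0035773)/(-0.0442225) = -4.8423292;  |Δ| = 0.0000398
|t_7 − t_6| = 0.0000398 < 0.001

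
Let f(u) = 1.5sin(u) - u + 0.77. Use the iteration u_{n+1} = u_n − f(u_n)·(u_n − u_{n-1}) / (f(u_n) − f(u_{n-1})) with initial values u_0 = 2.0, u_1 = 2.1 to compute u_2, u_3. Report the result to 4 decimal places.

f(2.0) = 0.133946, f(2.1) = -0.035186
u_2 = 2.100000 − (-0.035186)·(2.100000 − 2.000000) / (-0.035186 − 0.133946) = 2.100000 − (-0.003519)/(-0.169132) = 2.079196
f(2.079196) = 0.001091
u_3 = 2.079196 − 0.001091·(2.079196 − 2.100000) / (0.001091 − (-0.035186)) = 2.079196 − (-0.000023)/(0.036277) = 2.079822

2.0792, 2.0798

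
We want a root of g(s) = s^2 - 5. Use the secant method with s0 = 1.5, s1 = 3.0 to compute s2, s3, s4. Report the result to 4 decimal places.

g(1.5) = -2.750000, g(3.0) = 4.000000
s2 = 3.000000 − 4.000000·(3.000000 − 1.500000) / (4.000000 − (-2.750000)) = 3.000000 − (6.000000)/(6.750000) = 2.111111
g(2.111111) = -0.543210
s3 = 2.111111 − (-0.543210)·(2.111111 − 3.000000) / (-0.543210 − 4.000000) = 2.111111 − (0.482853)/(-4.543210) = 2.217391
g(2.217391) = -0.083176
s4 = 2.217391 − (-0.083176)·(2.217391 − 2.111111) / (-0.083176 − (-0.543210)) = 2.217391 − (-0.008840)/(0.460034) = 2.236607

2.1111, 2.2174, 2.2366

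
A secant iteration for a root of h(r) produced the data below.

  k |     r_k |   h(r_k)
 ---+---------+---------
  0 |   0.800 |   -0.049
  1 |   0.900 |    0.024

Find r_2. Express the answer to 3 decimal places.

0.867

r_2 = 0.900 − 0.024·(0.900 − 0.800) / (0.024 − (-0.049))
   = 0.900 − (0.00240)/(0.07300) = 0.86712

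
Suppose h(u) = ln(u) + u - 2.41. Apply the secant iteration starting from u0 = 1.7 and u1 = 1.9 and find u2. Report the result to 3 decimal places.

1.815

h(1.7) = -0.17937, h(1.9) = 0.13185
u2 = 1.90000 − 0.13185·(1.90000 − 1.70000) / (0.13185 − (-0.17937)) = 1.90000 − (0.02637)/(0.31123) = 1.81527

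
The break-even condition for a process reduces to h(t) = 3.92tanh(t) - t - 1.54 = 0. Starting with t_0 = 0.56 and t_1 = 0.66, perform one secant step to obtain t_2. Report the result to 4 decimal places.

h(0.56) = -0.108728, h(0.66) = 0.067185
t_2 = 0.660000 − 0.067185·(0.660000 − 0.560000) / (0.067185 − (-0.108728)) = 0.660000 − (0.006718)/(0.175913) = 0.621808

0.6218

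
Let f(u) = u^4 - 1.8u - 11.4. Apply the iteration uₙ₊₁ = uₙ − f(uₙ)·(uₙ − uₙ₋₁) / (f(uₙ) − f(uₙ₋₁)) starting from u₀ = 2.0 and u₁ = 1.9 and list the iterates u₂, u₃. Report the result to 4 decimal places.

f(2.0) = 1.000000, f(1.9) = -1.787900
u₂ = 1.900000 − (-1.787900)·(1.900000 − 2.000000) / (-1.787900 − 1.000000) = 1.900000 − (0.178790)/(-2.787900) = 1.964131
f(1.964131) = -0.052742
u₃ = 1.964131 − (-0.052742)·(1.964131 − 1.900000) / (-0.052742 − (-1.787900)) = 1.964131 − (-0.003382)/(1.735158) = 1.966080

1.9641, 1.9661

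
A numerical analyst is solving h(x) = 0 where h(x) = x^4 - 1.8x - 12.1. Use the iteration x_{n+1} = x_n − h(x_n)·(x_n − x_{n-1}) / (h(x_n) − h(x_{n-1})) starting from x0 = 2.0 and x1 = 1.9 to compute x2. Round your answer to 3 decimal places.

h(2.0) = 0.30000, h(1.9) = -2.48790
x2 = 1.90000 − (-2.48790)·(1.90000 − 2.00000) / (-2.48790 − 0.30000) = 1.90000 − (0.24879)/(-2.78790) = 1.98924

1.989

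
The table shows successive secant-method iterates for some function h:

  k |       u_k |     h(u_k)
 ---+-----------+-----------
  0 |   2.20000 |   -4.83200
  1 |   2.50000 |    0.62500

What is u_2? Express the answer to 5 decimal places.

u_2 = 2.50000 − 0.62500·(2.50000 − 2.20000) / (0.62500 − (-4.83200))
   = 2.50000 − (0.1875000)/(5.4570000) = 2.4656405

2.46564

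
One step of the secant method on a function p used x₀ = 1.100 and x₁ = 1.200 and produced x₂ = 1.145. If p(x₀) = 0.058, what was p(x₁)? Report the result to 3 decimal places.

-0.071

The secant line through (1.100, 0.058) and (1.200, p(x₁)) crosses zero at x₂ = 1.145.
So (1.100, 0.058), (1.200, p(x₁)), (1.145, 0) are collinear:
p(x₁) = 0.058 · (1.200 − 1.145) / (1.100 − 1.145) = 0.058 · (0.05500)/(-0.04500) = -0.07089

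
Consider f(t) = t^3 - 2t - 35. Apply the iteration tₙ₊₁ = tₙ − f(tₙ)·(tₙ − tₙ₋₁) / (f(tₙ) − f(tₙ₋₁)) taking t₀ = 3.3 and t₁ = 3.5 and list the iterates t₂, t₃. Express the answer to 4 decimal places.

3.4732, 3.4746

f(3.3) = -5.663000, f(3.5) = 0.875000
t₂ = 3.500000 − 0.875000·(3.500000 − 3.300000) / (0.875000 − (-5.663000)) = 3.500000 − (0.175000)/(6.538000) = 3.473233
f(3.473233) = -0.047636
t₃ = 3.473233 − (-0.047636)·(3.473233 − 3.500000) / (-0.047636 − 0.875000) = 3.473233 − (0.001275)/(-0.922636) = 3.474615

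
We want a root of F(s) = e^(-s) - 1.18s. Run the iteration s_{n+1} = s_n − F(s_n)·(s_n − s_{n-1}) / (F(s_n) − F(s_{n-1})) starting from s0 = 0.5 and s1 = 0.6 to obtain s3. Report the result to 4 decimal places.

F(0.5) = 0.016531, F(0.6) = -0.159188
s2 = 0.600000 − (-0.159188)·(0.600000 − 0.500000) / (-0.159188 − 0.016531) = 0.600000 − (-0.015919)/(-0.175719) = 0.509407
F(0.509407) = -0.000249
s3 = 0.509407 − (-0.000249)·(0.509407 − 0.600000) / (-0.000249 − (-0.159188)) = 0.509407 − (0.000023)/(0.158939) = 0.509265

0.5093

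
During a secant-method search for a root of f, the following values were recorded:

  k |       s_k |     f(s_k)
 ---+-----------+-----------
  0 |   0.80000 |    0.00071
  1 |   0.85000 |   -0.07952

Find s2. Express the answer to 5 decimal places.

0.80044

s2 = 0.85000 − (-0.07952)·(0.85000 − 0.80000) / (-0.07952 − 0.00071)
   = 0.85000 − (-0.0039760)/(-0.0802300) = 0.8004425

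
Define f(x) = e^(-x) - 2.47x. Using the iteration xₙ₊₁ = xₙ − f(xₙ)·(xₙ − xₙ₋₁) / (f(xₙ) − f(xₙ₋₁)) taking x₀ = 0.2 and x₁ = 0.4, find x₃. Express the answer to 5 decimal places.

f(0.2) = 0.3247308, f(0.4) = -0.3176800
x₂ = 0.4000000 − (-0.3176800)·(0.4000000 − 0.2000000) / (-0.3176800 − 0.3247308) = 0.4000000 − (-0.0635360)/(-0.6424107) = 0.3010976
f(0.3010976) = -0.0037054
x₃ = 0.3010976 − (-0.0037054)·(0.3010976 − 0.4000000) / (-0.0037054 − (-0.3176800)) = 0.3010976 − (0.0003665)/(0.3139746) = 0.2999304

0.29993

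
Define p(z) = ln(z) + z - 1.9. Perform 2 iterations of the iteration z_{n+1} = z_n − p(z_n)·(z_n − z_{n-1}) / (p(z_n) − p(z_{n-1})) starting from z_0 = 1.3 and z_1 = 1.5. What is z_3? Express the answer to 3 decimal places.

1.497

p(1.3) = -0.33764, p(1.5) = 0.00547
z_2 = 1.50000 − 0.00547·(1.50000 − 1.30000) / (0.00547 − (-0.33764)) = 1.50000 − (0.00109)/(0.34310) = 1.49681
p(1.49681) = 0.00015
z_3 = 1.49681 − 0.00015·(1.49681 − 1.50000) / (0.00015 − 0.00547) = 1.49681 − (0.00000)/(-0.00531) = 1.49672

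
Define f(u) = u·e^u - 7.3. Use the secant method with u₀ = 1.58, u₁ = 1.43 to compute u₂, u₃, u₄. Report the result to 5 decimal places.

f(1.58) = 0.3708302, f(1.43) = -1.3244602
u₂ = 1.4300000 − (-1.3244602)·(1.4300000 − 1.5800000) / (-1.3244602 − 0.3708302) = 1.4300000 − (0.1986690)/(-1.6952903) = 1.5471888
f(1.5471888) = -0.0309298
u₃ = 1.5471888 − (-0.0309298)·(1.5471888 − 1.4300000) / (-0.0309298 − (-1.3244602)) = 1.5471888 − (-0.0036246)/(1.2935304) = 1.5499909
f(1.5499909) = 0.0026695
u₄ = 1.5499909 − 0.0026695·(1.5499909 − 1.5471888) / (0.0026695 − (-0.0309298)) = 1.5499909 − (0.0000075)/(0.0335993) = 1.5497683

1.54719, 1.54999, 1.54977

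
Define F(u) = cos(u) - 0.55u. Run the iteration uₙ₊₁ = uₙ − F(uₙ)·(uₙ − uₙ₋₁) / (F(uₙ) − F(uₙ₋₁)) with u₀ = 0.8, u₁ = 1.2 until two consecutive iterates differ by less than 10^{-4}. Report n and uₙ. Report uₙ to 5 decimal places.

n = 5, uₙ = 0.99302

F(0.8) = 0.2567067, F(1.2) = -0.2976422
u₂ = 1.2000000 − (-0.2976422)·(0.4000000)/(-0.5543490) = 0.9852311;  |Δ| = 0.2147689
F(0.9852311) = 0.0107934
u₃ = 0.9852311 − 0.0107934·(-0.2147689)/(0.3084356) = 0.9927467;  |Δ| = 0.0075156
F(0.9927467) = 0.0003807
u₄ = 0.9927467 − 0.0003807·(0.0075156)/(-0.0104126) = 0.9930215;  |Δ| = 0.0002748
F(0.9930215) = -0.0000006
u₅ = 0.9930215 − (-0.0000006)·(0.0002748)/(-0.0003813) = 0.9930211;  |Δ| = 0.0000004
|u₅ − u₄| = 0.0000004 < 10^{-4}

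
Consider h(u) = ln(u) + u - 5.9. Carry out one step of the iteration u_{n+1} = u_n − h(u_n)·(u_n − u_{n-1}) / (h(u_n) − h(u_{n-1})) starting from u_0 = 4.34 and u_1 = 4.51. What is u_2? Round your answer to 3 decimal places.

h(4.34) = -0.09213, h(4.51) = 0.11630
u_2 = 4.51000 − 0.11630·(4.51000 − 4.34000) / (0.11630 − (-0.09213)) = 4.51000 − (0.01977)/(0.20842) = 4.41514

4.415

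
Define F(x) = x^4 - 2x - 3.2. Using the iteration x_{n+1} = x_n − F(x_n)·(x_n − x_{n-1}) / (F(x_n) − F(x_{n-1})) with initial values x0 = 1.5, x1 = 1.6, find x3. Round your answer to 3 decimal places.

F(1.5) = -1.13750, F(1.6) = 0.15360
x2 = 1.60000 − 0.15360·(1.60000 − 1.50000) / (0.15360 − (-1.13750)) = 1.60000 − (0.01536)/(1.29110) = 1.58810
F(1.58810) = -0.01536
x3 = 1.58810 − (-0.01536)·(1.58810 − 1.60000) / (-0.01536 − 0.15360) = 1.58810 − (0.00018)/(-0.16896) = 1.58918

1.589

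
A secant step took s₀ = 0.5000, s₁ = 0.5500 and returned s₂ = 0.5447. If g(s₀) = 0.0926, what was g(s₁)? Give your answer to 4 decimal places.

-0.0110

The secant line through (0.5000, 0.0926) and (0.5500, g(s₁)) crosses zero at s₂ = 0.5447.
So (0.5000, 0.0926), (0.5500, g(s₁)), (0.5447, 0) are collinear:
g(s₁) = 0.0926 · (0.5500 − 0.5447) / (0.5000 − 0.5447) = 0.0926 · (0.005300)/(-0.044700) = -0.010979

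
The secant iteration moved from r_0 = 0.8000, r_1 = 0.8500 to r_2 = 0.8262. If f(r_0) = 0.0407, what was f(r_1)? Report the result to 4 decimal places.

The secant line through (0.8000, 0.0407) and (0.8500, f(r_1)) crosses zero at r_2 = 0.8262.
So (0.8000, 0.0407), (0.8500, f(r_1)), (0.8262, 0) are collinear:
f(r_1) = 0.0407 · (0.8500 − 0.8262) / (0.8000 − 0.8262) = 0.0407 · (0.023800)/(-0.026200) = -0.036972

-0.0370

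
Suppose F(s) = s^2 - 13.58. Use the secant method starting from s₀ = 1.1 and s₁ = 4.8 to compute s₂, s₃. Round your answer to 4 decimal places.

3.1966, 3.6170

F(1.1) = -12.370000, F(4.8) = 9.460000
s₂ = 4.800000 − 9.460000·(4.800000 − 1.100000) / (9.460000 − (-12.370000)) = 4.800000 − (35.002000)/(21.830000) = 3.196610
F(3.196610) = -3.361683
s₃ = 3.196610 − (-3.361683)·(3.196610 − 4.800000) / (-3.361683 − 9.460000) = 3.196610 − (5.390089)/(-12.821683) = 3.616999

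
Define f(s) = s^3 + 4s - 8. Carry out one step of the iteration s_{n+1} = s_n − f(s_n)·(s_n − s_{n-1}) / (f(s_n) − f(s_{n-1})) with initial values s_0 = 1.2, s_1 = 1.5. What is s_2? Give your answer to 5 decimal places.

f(1.2) = -1.4720000, f(1.5) = 1.3750000
s_2 = 1.5000000 − 1.3750000·(1.5000000 − 1.2000000) / (1.3750000 − (-1.4720000)) = 1.5000000 − (0.4125000)/(2.8470000) = 1.3551106

1.35511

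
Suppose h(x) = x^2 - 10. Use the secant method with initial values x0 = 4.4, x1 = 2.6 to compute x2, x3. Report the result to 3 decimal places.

3.063, 3.172

h(4.4) = 9.36000, h(2.6) = -3.24000
x2 = 2.60000 − (-3.24000)·(2.60000 − 4.40000) / (-3.24000 − 9.36000) = 2.60000 − (5.83200)/(-12.60000) = 3.06286
h(3.06286) = -0.61891
x3 = 3.06286 − (-0.61891)·(3.06286 − 2.60000) / (-0.61891 − (-3.24000)) = 3.06286 − (-0.28647)/(2.62109) = 3.17215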